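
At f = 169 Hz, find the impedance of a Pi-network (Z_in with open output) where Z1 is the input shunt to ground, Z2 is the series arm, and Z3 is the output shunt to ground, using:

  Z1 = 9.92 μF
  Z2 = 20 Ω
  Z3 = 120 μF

Step 1 — Angular frequency: ω = 2π·f = 2π·169 = 1062 rad/s.
Step 2 — Component impedances:
  Z1: Z = 1/(jωC) = -j/(ω·C) = 0 - j94.93 Ω
  Z2: Z = R = 20 Ω
  Z3: Z = 1/(jωC) = -j/(ω·C) = 0 - j7.848 Ω
Step 3 — With open output, the series arm Z2 and the output shunt Z3 appear in series to ground: Z2 + Z3 = 20 - j7.848 Ω.
Step 4 — Parallel with input shunt Z1: Z_in = Z1 || (Z2 + Z3) = 16.44 - j10.45 Ω = 19.48∠-32.4° Ω.

Z = 16.44 - j10.45 Ω = 19.48∠-32.4° Ω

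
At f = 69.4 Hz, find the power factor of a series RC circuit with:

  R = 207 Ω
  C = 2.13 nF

Step 1 — Angular frequency: ω = 2π·f = 2π·69.4 = 436.1 rad/s.
Step 2 — Component impedances:
  R: Z = R = 207 Ω
  C: Z = 1/(jωC) = -j/(ω·C) = 0 - j1.077e+06 Ω
Step 3 — Series combination: Z_total = R + C = 207 - j1.077e+06 Ω = 1.077e+06∠-90.0° Ω.
Step 4 — Power factor: PF = cos(φ) = Re(Z)/|Z| = 207/1.0767e+06 = 0.0001923.
Step 5 — Type: Im(Z) = -1.077e+06 ⇒ leading (phase φ = -90.0°).

PF = 0.0001923 (leading, φ = -90.0°)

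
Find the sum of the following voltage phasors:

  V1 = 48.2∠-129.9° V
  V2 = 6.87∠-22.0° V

Step 1 — Convert each phasor to rectangular form:
  V1 = 48.2·(cos(-129.9°) + j·sin(-129.9°)) = -30.92 - j36.98 V
  V2 = 6.87·(cos(-22.0°) + j·sin(-22.0°)) = 6.37 - j2.574 V
Step 2 — Sum components: V_total = -24.55 - j39.55 V.
Step 3 — Convert to polar: |V_total| = 46.55 V, ∠V_total = -121.8°.

V_total = 46.55∠-121.8° V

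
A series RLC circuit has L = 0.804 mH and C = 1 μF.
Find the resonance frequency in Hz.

Step 1 — Resonance condition Im(Z)=0 gives ω₀ = 1/√(LC).
Step 2 — ω₀ = 1/√(0.000804·1e-06) = 3.527e+04 rad/s.
Step 3 — f₀ = ω₀/(2π) = 5613 Hz.

f₀ = 5613 Hz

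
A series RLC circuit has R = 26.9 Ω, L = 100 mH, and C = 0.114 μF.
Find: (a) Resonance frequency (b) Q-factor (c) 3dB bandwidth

Step 1 — Resonance: ω₀ = 1/√(LC) = 1/√(0.1·1.14e-07) = 9366 rad/s.
Step 2 — f₀ = ω₀/(2π) = 1491 Hz.
Step 3 — Series Q: Q = ω₀L/R = 9366·0.1/26.9 = 34.82.
Step 4 — Bandwidth: Δω = ω₀/Q = 269 rad/s; BW = Δω/(2π) = 42.81 Hz.

(a) f₀ = 1491 Hz  (b) Q = 34.82  (c) BW = 42.81 Hz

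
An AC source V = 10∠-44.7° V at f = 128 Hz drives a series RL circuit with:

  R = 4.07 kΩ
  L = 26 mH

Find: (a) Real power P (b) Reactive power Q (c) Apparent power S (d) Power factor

Step 1 — Angular frequency: ω = 2π·f = 2π·128 = 804.2 rad/s.
Step 2 — Component impedances:
  R: Z = R = 4070 Ω
  L: Z = jωL = j·804.2·0.026 = 0 + j20.91 Ω
Step 3 — Series combination: Z_total = R + L = 4070 + j20.91 Ω = 4070∠0.3° Ω.
Step 4 — Source phasor: V = 10∠-44.7° V = 7.108 - j7.034 V.
Step 5 — Current: I = V / Z = 0.001738 - j0.001737 A = 0.002457∠-45.0° A.
Step 6 — Complex power: S = V·I* = 0.02457 + j0.0001262 VA.
Step 7 — Real power: P = Re(S) = 0.02457 W.
Step 8 — Reactive power: Q = Im(S) = 0.0001262 VAR.
Step 9 — Apparent power: |S| = 0.02457 VA.
Step 10 — Power factor: PF = P/|S| = 1 (lagging).

(a) P = 0.02457 W  (b) Q = 0.0001262 VAR  (c) S = 0.02457 VA  (d) PF = 1 (lagging)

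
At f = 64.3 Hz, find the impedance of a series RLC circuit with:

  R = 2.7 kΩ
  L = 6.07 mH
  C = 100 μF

Step 1 — Angular frequency: ω = 2π·f = 2π·64.3 = 404 rad/s.
Step 2 — Component impedances:
  R: Z = R = 2700 Ω
  L: Z = jωL = j·404·0.00607 = 0 + j2.452 Ω
  C: Z = 1/(jωC) = -j/(ω·C) = 0 - j24.75 Ω
Step 3 — Series combination: Z_total = R + L + C = 2700 - j22.3 Ω = 2700∠-0.5° Ω.

Z = 2700 - j22.3 Ω = 2700∠-0.5° Ω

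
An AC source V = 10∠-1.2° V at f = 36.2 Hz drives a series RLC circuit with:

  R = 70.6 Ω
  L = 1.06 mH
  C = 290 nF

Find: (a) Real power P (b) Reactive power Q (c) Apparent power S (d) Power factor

Step 1 — Angular frequency: ω = 2π·f = 2π·36.2 = 227.5 rad/s.
Step 2 — Component impedances:
  R: Z = R = 70.6 Ω
  L: Z = jωL = j·227.5·0.00106 = 0 + j0.2411 Ω
  C: Z = 1/(jωC) = -j/(ω·C) = 0 - j1.516e+04 Ω
Step 3 — Series combination: Z_total = R + L + C = 70.6 - j1.516e+04 Ω = 1.516e+04∠-89.7° Ω.
Step 4 — Source phasor: V = 10∠-1.2° V = 9.998 - j0.2094 V.
Step 5 — Current: I = V / Z = 1.688e-05 + j0.0006594 A = 0.0006596∠88.5° A.
Step 6 — Complex power: S = V·I* = 3.072e-05 - j0.006596 VA.
Step 7 — Real power: P = Re(S) = 3.072e-05 W.
Step 8 — Reactive power: Q = Im(S) = -0.006596 VAR.
Step 9 — Apparent power: |S| = 0.006596 VA.
Step 10 — Power factor: PF = P/|S| = 0.004657 (leading).

(a) P = 3.072e-05 W  (b) Q = -0.006596 VAR  (c) S = 0.006596 VA  (d) PF = 0.004657 (leading)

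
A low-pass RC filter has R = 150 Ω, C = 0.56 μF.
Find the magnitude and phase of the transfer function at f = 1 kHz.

Step 1 — Angular frequency: ω = 2π·1000 = 6283 rad/s.
Step 2 — Transfer function: H(jω) = 1/(1 + jωRC).
Step 3 — Denominator: 1 + jωRC = 1 + j·6283·150·5.6e-07 = 1 + j0.5278.
Step 4 — H = 0.7821 - j0.4128.
Step 5 — Magnitude: |H| = 0.8844 (-1.1 dB); phase: φ = -27.8°.

|H| = 0.8844 (-1.1 dB), φ = -27.8°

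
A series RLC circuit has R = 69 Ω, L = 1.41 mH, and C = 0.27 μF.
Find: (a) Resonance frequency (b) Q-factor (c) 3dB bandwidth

Step 1 — Resonance: ω₀ = 1/√(LC) = 1/√(0.00141·2.7e-07) = 5.125e+04 rad/s.
Step 2 — f₀ = ω₀/(2π) = 8157 Hz.
Step 3 — Series Q: Q = ω₀L/R = 5.125e+04·0.00141/69 = 1.047.
Step 4 — Bandwidth: Δω = ω₀/Q = 4.894e+04 rad/s; BW = Δω/(2π) = 7788 Hz.

(a) f₀ = 8157 Hz  (b) Q = 1.047  (c) BW = 7788 Hz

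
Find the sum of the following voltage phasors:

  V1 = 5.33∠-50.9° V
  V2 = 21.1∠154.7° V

Step 1 — Convert each phasor to rectangular form:
  V1 = 5.33·(cos(-50.9°) + j·sin(-50.9°)) = 3.362 - j4.136 V
  V2 = 21.1·(cos(154.7°) + j·sin(154.7°)) = -19.08 + j9.017 V
Step 2 — Sum components: V_total = -15.71 + j4.881 V.
Step 3 — Convert to polar: |V_total| = 16.46 V, ∠V_total = 162.7°.

V_total = 16.46∠162.7° V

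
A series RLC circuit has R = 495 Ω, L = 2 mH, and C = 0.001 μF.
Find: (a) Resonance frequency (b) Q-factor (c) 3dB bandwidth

Step 1 — Resonance condition Im(Z)=0 gives ω₀ = 1/√(LC).
Step 2 — ω₀ = 1/√(0.002·1e-09) = 7.071e+05 rad/s.
Step 3 — f₀ = ω₀/(2π) = 1.125e+05 Hz.
Step 4 — Series Q: Q = ω₀L/R = 7.071e+05·0.002/495 = 2.857.
Step 5 — 3dB bandwidth: Δω = ω₀/Q = 2.475e+05 rad/s; BW = Δω/(2π) = 3.939e+04 Hz.

(a) f₀ = 1.125e+05 Hz  (b) Q = 2.857  (c) BW = 3.939e+04 Hz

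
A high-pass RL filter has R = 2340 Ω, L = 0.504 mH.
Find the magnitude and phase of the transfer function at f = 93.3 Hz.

Step 1 — Angular frequency: ω = 2π·93.3 = 586.2 rad/s.
Step 2 — Transfer function: H(jω) = jωL/(R + jωL).
Step 3 — Numerator jωL = j·0.2955; denominator R + jωL = 2340 + j0.2955.
Step 4 — H = 1.594e-08 + j0.0001263.
Step 5 — Magnitude: |H| = 0.0001263 (-78.0 dB); phase: φ = 90.0°.

|H| = 0.0001263 (-78.0 dB), φ = 90.0°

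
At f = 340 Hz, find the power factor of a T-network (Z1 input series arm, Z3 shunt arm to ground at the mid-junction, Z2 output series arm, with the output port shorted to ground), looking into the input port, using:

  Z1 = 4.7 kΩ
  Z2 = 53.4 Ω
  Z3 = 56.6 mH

Step 1 — Angular frequency: ω = 2π·f = 2π·340 = 2136 rad/s.
Step 2 — Component impedances:
  Z1: Z = R = 4700 Ω
  Z2: Z = R = 53.4 Ω
  Z3: Z = jωL = j·2136·0.0566 = 0 + j120.9 Ω
Step 3 — With the output port shorted to ground, the output series arm Z2 runs from the junction to ground; the shunt arm Z3 also runs from the junction to ground. They appear in parallel: Z3 || Z2 = 44.68 + j19.73 Ω.
Step 4 — Series with input arm Z1: Z_in = Z1 + (Z3 || Z2) = 4745 + j19.73 Ω = 4745∠0.2° Ω.
Step 5 — Power factor: PF = cos(φ) = Re(Z)/|Z| = 4745/4745 = 1.
Step 6 — Type: Im(Z) = 19.73 ⇒ lagging (phase φ = 0.2°).

PF = 1 (lagging, φ = 0.2°)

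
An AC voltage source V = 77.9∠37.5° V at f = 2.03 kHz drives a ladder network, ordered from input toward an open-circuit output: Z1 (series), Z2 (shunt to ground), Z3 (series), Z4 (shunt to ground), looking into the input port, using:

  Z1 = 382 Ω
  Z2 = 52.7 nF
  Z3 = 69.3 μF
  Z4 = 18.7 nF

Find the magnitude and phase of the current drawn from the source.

Step 1 — Angular frequency: ω = 2π·f = 2π·2030 = 1.275e+04 rad/s.
Step 2 — Component impedances:
  Z1: Z = R = 382 Ω
  Z2: Z = 1/(jωC) = -j/(ω·C) = 0 - j1488 Ω
  Z3: Z = 1/(jωC) = -j/(ω·C) = 0 - j1.131 Ω
  Z4: Z = 1/(jωC) = -j/(ω·C) = 0 - j4193 Ω
Step 3 — Ladder network (open output): work backward from the far end, alternating series and parallel combinations. Z_in = 382 - j1098 Ω = 1163∠-70.8° Ω.
Step 4 — Source phasor: V = 77.9∠37.5° V = 61.8 + j47.42 V.
Step 5 — Ohm's law: I = V / Z_total = (61.8 + j47.42) / (382 - j1098) = -0.02106 + j0.0636 A.
Step 6 — Convert to polar: |I| = 0.067 A, ∠I = 108.3°.

I = 0.067∠108.3° A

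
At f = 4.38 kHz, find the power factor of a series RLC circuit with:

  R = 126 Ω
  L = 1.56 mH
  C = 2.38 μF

Step 1 — Angular frequency: ω = 2π·f = 2π·4380 = 2.752e+04 rad/s.
Step 2 — Component impedances:
  R: Z = R = 126 Ω
  L: Z = jωL = j·2.752e+04·0.00156 = 0 + j42.93 Ω
  C: Z = 1/(jωC) = -j/(ω·C) = 0 - j15.27 Ω
Step 3 — Series combination: Z_total = R + L + C = 126 + j27.66 Ω = 129∠12.4° Ω.
Step 4 — Power factor: PF = cos(φ) = Re(Z)/|Z| = 126/129 = 0.9767.
Step 5 — Type: Im(Z) = 27.66 ⇒ lagging (phase φ = 12.4°).

PF = 0.9767 (lagging, φ = 12.4°)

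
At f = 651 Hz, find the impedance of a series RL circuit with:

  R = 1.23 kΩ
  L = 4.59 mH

Step 1 — Angular frequency: ω = 2π·f = 2π·651 = 4090 rad/s.
Step 2 — Component impedances:
  R: Z = R = 1230 Ω
  L: Z = jωL = j·4090·0.00459 = 0 + j18.77 Ω
Step 3 — Series combination: Z_total = R + L = 1230 + j18.77 Ω = 1230∠0.9° Ω.

Z = 1230 + j18.77 Ω = 1230∠0.9° Ω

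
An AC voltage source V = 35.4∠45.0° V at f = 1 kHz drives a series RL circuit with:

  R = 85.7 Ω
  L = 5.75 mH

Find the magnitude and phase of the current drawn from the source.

Step 1 — Angular frequency: ω = 2π·f = 2π·1000 = 6283 rad/s.
Step 2 — Component impedances:
  R: Z = R = 85.7 Ω
  L: Z = jωL = j·6283·0.00575 = 0 + j36.13 Ω
Step 3 — Series combination: Z_total = R + L = 85.7 + j36.13 Ω = 93∠22.9° Ω.
Step 4 — Source phasor: V = 35.4∠45.0° V = 25.03 + j25.03 V.
Step 5 — Ohm's law: I = V / Z_total = (25.03 + j25.03) / (85.7 + j36.13) = 0.3526 + j0.1435 A.
Step 6 — Convert to polar: |I| = 0.3806 A, ∠I = 22.1°.

I = 0.3806∠22.1° A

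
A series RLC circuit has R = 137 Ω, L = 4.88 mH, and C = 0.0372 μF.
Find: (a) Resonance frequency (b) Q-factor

Step 1 — Resonance condition Im(Z)=0 gives ω₀ = 1/√(LC).
Step 2 — ω₀ = 1/√(0.00488·3.72e-08) = 7.422e+04 rad/s.
Step 3 — f₀ = ω₀/(2π) = 1.181e+04 Hz.
Step 4 — Series Q: Q = ω₀L/R = 7.422e+04·0.00488/137 = 2.644.

(a) f₀ = 1.181e+04 Hz  (b) Q = 2.644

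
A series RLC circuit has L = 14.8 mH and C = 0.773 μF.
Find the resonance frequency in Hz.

Step 1 — Resonance condition Im(Z)=0 gives ω₀ = 1/√(LC).
Step 2 — ω₀ = 1/√(0.0148·7.73e-07) = 9349 rad/s.
Step 3 — f₀ = ω₀/(2π) = 1488 Hz.

f₀ = 1488 Hz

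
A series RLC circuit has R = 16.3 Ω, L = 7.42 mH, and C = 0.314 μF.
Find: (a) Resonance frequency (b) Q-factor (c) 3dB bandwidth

Step 1 — Resonance condition Im(Z)=0 gives ω₀ = 1/√(LC).
Step 2 — ω₀ = 1/√(0.00742·3.14e-07) = 2.072e+04 rad/s.
Step 3 — f₀ = ω₀/(2π) = 3297 Hz.
Step 4 — Series Q: Q = ω₀L/R = 2.072e+04·0.00742/16.3 = 9.431.
Step 5 — 3dB bandwidth: Δω = ω₀/Q = 2197 rad/s; BW = Δω/(2π) = 349.6 Hz.

(a) f₀ = 3297 Hz  (b) Q = 9.431  (c) BW = 349.6 Hz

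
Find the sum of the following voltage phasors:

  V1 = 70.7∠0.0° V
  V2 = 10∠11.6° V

Step 1 — Convert each phasor to rectangular form:
  V1 = 70.7·(cos(0.0°) + j·sin(0.0°)) = 70.7 V
  V2 = 10·(cos(11.6°) + j·sin(11.6°)) = 9.796 + j2.011 V
Step 2 — Sum components: V_total = 80.5 + j2.011 V.
Step 3 — Convert to polar: |V_total| = 80.52 V, ∠V_total = 1.4°.

V_total = 80.52∠1.4° V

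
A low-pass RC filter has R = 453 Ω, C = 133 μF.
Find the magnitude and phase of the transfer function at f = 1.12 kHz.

Step 1 — Angular frequency: ω = 2π·1120 = 7037 rad/s.
Step 2 — Transfer function: H(jω) = 1/(1 + jωRC).
Step 3 — Denominator: 1 + jωRC = 1 + j·7037·453·0.000133 = 1 + j424.
Step 4 — H = 5.563e-06 - j0.002359.
Step 5 — Magnitude: |H| = 0.002359 (-52.5 dB); phase: φ = -89.9°.

|H| = 0.002359 (-52.5 dB), φ = -89.9°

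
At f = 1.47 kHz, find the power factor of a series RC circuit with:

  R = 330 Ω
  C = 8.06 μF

Step 1 — Angular frequency: ω = 2π·f = 2π·1470 = 9236 rad/s.
Step 2 — Component impedances:
  R: Z = R = 330 Ω
  C: Z = 1/(jωC) = -j/(ω·C) = 0 - j13.43 Ω
Step 3 — Series combination: Z_total = R + C = 330 - j13.43 Ω = 330.3∠-2.3° Ω.
Step 4 — Power factor: PF = cos(φ) = Re(Z)/|Z| = 330/330.27 = 0.9992.
Step 5 — Type: Im(Z) = -13.43 ⇒ leading (phase φ = -2.3°).

PF = 0.9992 (leading, φ = -2.3°)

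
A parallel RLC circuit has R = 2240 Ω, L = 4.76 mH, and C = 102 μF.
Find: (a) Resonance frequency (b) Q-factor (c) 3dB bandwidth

Step 1 — Resonance: ω₀ = 1/√(LC) = 1/√(0.00476·0.000102) = 1435 rad/s.
Step 2 — f₀ = ω₀/(2π) = 228.4 Hz.
Step 3 — Parallel Q: Q = R/(ω₀L) = 2240/(1435·0.00476) = 327.9.
Step 4 — Bandwidth: Δω = ω₀/Q = 4.377 rad/s; BW = Δω/(2π) = 0.6966 Hz.

(a) f₀ = 228.4 Hz  (b) Q = 327.9  (c) BW = 0.6966 Hz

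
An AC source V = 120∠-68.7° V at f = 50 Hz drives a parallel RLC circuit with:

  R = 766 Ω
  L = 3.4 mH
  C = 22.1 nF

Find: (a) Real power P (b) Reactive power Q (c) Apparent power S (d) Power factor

Step 1 — Angular frequency: ω = 2π·f = 2π·50 = 314.2 rad/s.
Step 2 — Component impedances:
  R: Z = R = 766 Ω
  L: Z = jωL = j·314.2·0.0034 = 0 + j1.068 Ω
  C: Z = 1/(jωC) = -j/(ω·C) = 0 - j1.44e+05 Ω
Step 3 — Parallel combination: 1/Z_total = 1/R + 1/L + 1/C; Z_total = 0.001489 + j1.068 Ω = 1.068∠89.9° Ω.
Step 4 — Source phasor: V = 120∠-68.7° V = 43.59 - j111.8 V.
Step 5 — Current: I = V / Z = -104.6 - j40.95 A = 112.3∠-158.6° A.
Step 6 — Complex power: S = V·I* = 18.8 + j1.348e+04 VA.
Step 7 — Real power: P = Re(S) = 18.8 W.
Step 8 — Reactive power: Q = Im(S) = 1.348e+04 VAR.
Step 9 — Apparent power: |S| = 1.348e+04 VA.
Step 10 — Power factor: PF = P/|S| = 0.001394 (lagging).

(a) P = 18.8 W  (b) Q = 1.348e+04 VAR  (c) S = 1.348e+04 VA  (d) PF = 0.001394 (lagging)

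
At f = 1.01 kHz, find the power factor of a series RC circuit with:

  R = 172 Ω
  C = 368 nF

Step 1 — Angular frequency: ω = 2π·f = 2π·1010 = 6346 rad/s.
Step 2 — Component impedances:
  R: Z = R = 172 Ω
  C: Z = 1/(jωC) = -j/(ω·C) = 0 - j428.2 Ω
Step 3 — Series combination: Z_total = R + C = 172 - j428.2 Ω = 461.5∠-68.1° Ω.
Step 4 — Power factor: PF = cos(φ) = Re(Z)/|Z| = 172/461.5 = 0.3727.
Step 5 — Type: Im(Z) = -428.2 ⇒ leading (phase φ = -68.1°).

PF = 0.3727 (leading, φ = -68.1°)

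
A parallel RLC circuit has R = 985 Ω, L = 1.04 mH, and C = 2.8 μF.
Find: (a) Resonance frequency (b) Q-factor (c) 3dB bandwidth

Step 1 — Resonance: ω₀ = 1/√(LC) = 1/√(0.00104·2.8e-06) = 1.853e+04 rad/s.
Step 2 — f₀ = ω₀/(2π) = 2949 Hz.
Step 3 — Parallel Q: Q = R/(ω₀L) = 985/(1.853e+04·0.00104) = 51.11.
Step 4 — Bandwidth: Δω = ω₀/Q = 362.6 rad/s; BW = Δω/(2π) = 57.71 Hz.

(a) f₀ = 2949 Hz  (b) Q = 51.11  (c) BW = 57.71 Hz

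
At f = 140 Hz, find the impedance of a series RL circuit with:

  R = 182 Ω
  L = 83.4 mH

Step 1 — Angular frequency: ω = 2π·f = 2π·140 = 879.6 rad/s.
Step 2 — Component impedances:
  R: Z = R = 182 Ω
  L: Z = jωL = j·879.6·0.0834 = 0 + j73.36 Ω
Step 3 — Series combination: Z_total = R + L = 182 + j73.36 Ω = 196.2∠22.0° Ω.

Z = 182 + j73.36 Ω = 196.2∠22.0° Ω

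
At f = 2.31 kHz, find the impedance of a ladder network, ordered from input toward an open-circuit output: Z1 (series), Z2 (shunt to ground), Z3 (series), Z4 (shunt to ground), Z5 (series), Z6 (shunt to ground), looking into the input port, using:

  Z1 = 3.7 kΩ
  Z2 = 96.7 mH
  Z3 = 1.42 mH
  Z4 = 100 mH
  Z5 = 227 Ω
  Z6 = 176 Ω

Step 1 — Angular frequency: ω = 2π·f = 2π·2310 = 1.451e+04 rad/s.
Step 2 — Component impedances:
  Z1: Z = R = 3700 Ω
  Z2: Z = jωL = j·1.451e+04·0.0967 = 0 + j1404 Ω
  Z3: Z = jωL = j·1.451e+04·0.00142 = 0 + j20.61 Ω
  Z4: Z = jωL = j·1.451e+04·0.1 = 0 + j1451 Ω
  Z5: Z = R = 227 Ω
  Z6: Z = R = 176 Ω
Step 3 — Ladder network (open output): work backward from the far end, alternating series and parallel combinations. Z_in = 3998 + j187.3 Ω = 4002∠2.7° Ω.

Z = 3998 + j187.3 Ω = 4002∠2.7° Ω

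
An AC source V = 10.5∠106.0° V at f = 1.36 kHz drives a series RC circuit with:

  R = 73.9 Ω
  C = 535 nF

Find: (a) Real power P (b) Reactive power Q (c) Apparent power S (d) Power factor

Step 1 — Angular frequency: ω = 2π·f = 2π·1360 = 8545 rad/s.
Step 2 — Component impedances:
  R: Z = R = 73.9 Ω
  C: Z = 1/(jωC) = -j/(ω·C) = 0 - j218.7 Ω
Step 3 — Series combination: Z_total = R + C = 73.9 - j218.7 Ω = 230.9∠-71.3° Ω.
Step 4 — Source phasor: V = 10.5∠106.0° V = -2.894 + j10.09 V.
Step 5 — Current: I = V / Z = -0.04543 + j0.002116 A = 0.04548∠177.3° A.
Step 6 — Complex power: S = V·I* = 0.1528 - j0.4524 VA.
Step 7 — Real power: P = Re(S) = 0.1528 W.
Step 8 — Reactive power: Q = Im(S) = -0.4524 VAR.
Step 9 — Apparent power: |S| = 0.4775 VA.
Step 10 — Power factor: PF = P/|S| = 0.3201 (leading).

(a) P = 0.1528 W  (b) Q = -0.4524 VAR  (c) S = 0.4775 VA  (d) PF = 0.3201 (leading)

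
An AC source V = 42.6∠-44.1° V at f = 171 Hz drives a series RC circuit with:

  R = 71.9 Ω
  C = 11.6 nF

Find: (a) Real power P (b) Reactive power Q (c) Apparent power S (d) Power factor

Step 1 — Angular frequency: ω = 2π·f = 2π·171 = 1074 rad/s.
Step 2 — Component impedances:
  R: Z = R = 71.9 Ω
  C: Z = 1/(jωC) = -j/(ω·C) = 0 - j8.024e+04 Ω
Step 3 — Series combination: Z_total = R + C = 71.9 - j8.024e+04 Ω = 8.024e+04∠-89.9° Ω.
Step 4 — Source phasor: V = 42.6∠-44.1° V = 30.59 - j29.65 V.
Step 5 — Current: I = V / Z = 0.0003698 + j0.0003809 A = 0.0005309∠45.8° A.
Step 6 — Complex power: S = V·I* = 2.027e-05 - j0.02262 VA.
Step 7 — Real power: P = Re(S) = 2.027e-05 W.
Step 8 — Reactive power: Q = Im(S) = -0.02262 VAR.
Step 9 — Apparent power: |S| = 0.02262 VA.
Step 10 — Power factor: PF = P/|S| = 0.0008961 (leading).

(a) P = 2.027e-05 W  (b) Q = -0.02262 VAR  (c) S = 0.02262 VA  (d) PF = 0.0008961 (leading)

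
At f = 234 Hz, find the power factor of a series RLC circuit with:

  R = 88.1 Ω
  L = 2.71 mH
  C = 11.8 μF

Step 1 — Angular frequency: ω = 2π·f = 2π·234 = 1470 rad/s.
Step 2 — Component impedances:
  R: Z = R = 88.1 Ω
  L: Z = jωL = j·1470·0.00271 = 0 + j3.984 Ω
  C: Z = 1/(jωC) = -j/(ω·C) = 0 - j57.64 Ω
Step 3 — Series combination: Z_total = R + L + C = 88.1 - j53.66 Ω = 103.2∠-31.3° Ω.
Step 4 — Power factor: PF = cos(φ) = Re(Z)/|Z| = 88.1/103.15 = 0.8541.
Step 5 — Type: Im(Z) = -53.66 ⇒ leading (phase φ = -31.3°).

PF = 0.8541 (leading, φ = -31.3°)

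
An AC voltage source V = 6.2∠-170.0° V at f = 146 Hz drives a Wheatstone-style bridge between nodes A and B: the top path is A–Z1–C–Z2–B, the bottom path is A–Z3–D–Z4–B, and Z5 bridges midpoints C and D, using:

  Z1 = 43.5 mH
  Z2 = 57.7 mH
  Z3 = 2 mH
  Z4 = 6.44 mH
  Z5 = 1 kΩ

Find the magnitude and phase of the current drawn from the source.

Step 1 — Angular frequency: ω = 2π·f = 2π·146 = 917.3 rad/s.
Step 2 — Component impedances:
  Z1: Z = jωL = j·917.3·0.0435 = 0 + j39.9 Ω
  Z2: Z = jωL = j·917.3·0.0577 = 0 + j52.93 Ω
  Z3: Z = jωL = j·917.3·0.002 = 0 + j1.835 Ω
  Z4: Z = jωL = j·917.3·0.00644 = 0 + j5.908 Ω
  Z5: Z = R = 1000 Ω
Step 3 — Bridge requires nodal analysis (the Z5 bridge couples midpoints C and D, so the two paths cannot be reduced to a simple series/parallel combination). Setting node B to ground and injecting 1 A at node A, the 3-node admittance system at A, C, D solves to V_A = Z_AB = 0.001899 + j7.146 Ω = 7.146∠90.0° Ω.
Step 4 — Source phasor: V = 6.2∠-170.0° V = -6.106 - j1.077 V.
Step 5 — Ohm's law: I = V / Z_total = (-6.106 - j1.077) / (0.001899 + j7.146) = -0.1509 + j0.8544 A.
Step 6 — Convert to polar: |I| = 0.8676 A, ∠I = 100.0°.

I = 0.8676∠100.0° A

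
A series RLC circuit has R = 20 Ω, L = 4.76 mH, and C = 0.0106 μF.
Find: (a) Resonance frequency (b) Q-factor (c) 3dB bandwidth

Step 1 — Resonance: ω₀ = 1/√(LC) = 1/√(0.00476·1.06e-08) = 1.408e+05 rad/s.
Step 2 — f₀ = ω₀/(2π) = 2.241e+04 Hz.
Step 3 — Series Q: Q = ω₀L/R = 1.408e+05·0.00476/20 = 33.51.
Step 4 — Bandwidth: Δω = ω₀/Q = 4202 rad/s; BW = Δω/(2π) = 668.7 Hz.

(a) f₀ = 2.241e+04 Hz  (b) Q = 33.51  (c) BW = 668.7 Hz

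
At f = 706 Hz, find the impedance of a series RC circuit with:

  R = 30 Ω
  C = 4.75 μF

Step 1 — Angular frequency: ω = 2π·f = 2π·706 = 4436 rad/s.
Step 2 — Component impedances:
  R: Z = R = 30 Ω
  C: Z = 1/(jωC) = -j/(ω·C) = 0 - j47.46 Ω
Step 3 — Series combination: Z_total = R + C = 30 - j47.46 Ω = 56.15∠-57.7° Ω.

Z = 30 - j47.46 Ω = 56.15∠-57.7° Ω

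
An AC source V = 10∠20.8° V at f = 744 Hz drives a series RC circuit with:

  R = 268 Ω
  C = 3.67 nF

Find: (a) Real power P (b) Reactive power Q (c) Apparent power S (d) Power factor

Step 1 — Angular frequency: ω = 2π·f = 2π·744 = 4675 rad/s.
Step 2 — Component impedances:
  R: Z = R = 268 Ω
  C: Z = 1/(jωC) = -j/(ω·C) = 0 - j5.829e+04 Ω
Step 3 — Series combination: Z_total = R + C = 268 - j5.829e+04 Ω = 5.829e+04∠-89.7° Ω.
Step 4 — Source phasor: V = 10∠20.8° V = 9.348 + j3.551 V.
Step 5 — Current: I = V / Z = -6.018e-05 + j0.0001607 A = 0.0001716∠110.5° A.
Step 6 — Complex power: S = V·I* = 7.888e-06 - j0.001716 VA.
Step 7 — Real power: P = Re(S) = 7.888e-06 W.
Step 8 — Reactive power: Q = Im(S) = -0.001716 VAR.
Step 9 — Apparent power: |S| = 0.001716 VA.
Step 10 — Power factor: PF = P/|S| = 0.004598 (leading).

(a) P = 7.888e-06 W  (b) Q = -0.001716 VAR  (c) S = 0.001716 VA  (d) PF = 0.004598 (leading)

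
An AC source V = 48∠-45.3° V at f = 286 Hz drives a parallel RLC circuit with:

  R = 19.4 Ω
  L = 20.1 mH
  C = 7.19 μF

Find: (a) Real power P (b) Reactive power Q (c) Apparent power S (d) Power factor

Step 1 — Angular frequency: ω = 2π·f = 2π·286 = 1797 rad/s.
Step 2 — Component impedances:
  R: Z = R = 19.4 Ω
  L: Z = jωL = j·1797·0.0201 = 0 + j36.12 Ω
  C: Z = 1/(jωC) = -j/(ω·C) = 0 - j77.4 Ω
Step 3 — Parallel combination: 1/Z_total = 1/R + 1/L + 1/C; Z_total = 17.93 + j5.136 Ω = 18.65∠16.0° Ω.
Step 4 — Source phasor: V = 48∠-45.3° V = 33.76 - j34.12 V.
Step 5 — Current: I = V / Z = 1.237 - j2.257 A = 2.574∠-61.3° A.
Step 6 — Complex power: S = V·I* = 118.8 + j34.02 VA.
Step 7 — Real power: P = Re(S) = 118.8 W.
Step 8 — Reactive power: Q = Im(S) = 34.02 VAR.
Step 9 — Apparent power: |S| = 123.5 VA.
Step 10 — Power factor: PF = P/|S| = 0.9613 (lagging).

(a) P = 118.8 W  (b) Q = 34.02 VAR  (c) S = 123.5 VA  (d) PF = 0.9613 (lagging)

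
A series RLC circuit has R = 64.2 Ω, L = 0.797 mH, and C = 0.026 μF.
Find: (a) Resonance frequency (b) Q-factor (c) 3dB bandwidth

Step 1 — Resonance: ω₀ = 1/√(LC) = 1/√(0.000797·2.6e-08) = 2.197e+05 rad/s.
Step 2 — f₀ = ω₀/(2π) = 3.496e+04 Hz.
Step 3 — Series Q: Q = ω₀L/R = 2.197e+05·0.000797/64.2 = 2.727.
Step 4 — Bandwidth: Δω = ω₀/Q = 8.055e+04 rad/s; BW = Δω/(2π) = 1.282e+04 Hz.

(a) f₀ = 3.496e+04 Hz  (b) Q = 2.727  (c) BW = 1.282e+04 Hz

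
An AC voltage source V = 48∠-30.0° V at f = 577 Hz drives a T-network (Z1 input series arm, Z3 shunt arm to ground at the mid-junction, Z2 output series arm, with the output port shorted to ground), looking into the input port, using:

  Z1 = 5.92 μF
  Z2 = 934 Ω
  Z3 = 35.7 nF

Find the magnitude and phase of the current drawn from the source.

Step 1 — Angular frequency: ω = 2π·f = 2π·577 = 3625 rad/s.
Step 2 — Component impedances:
  Z1: Z = 1/(jωC) = -j/(ω·C) = 0 - j46.59 Ω
  Z2: Z = R = 934 Ω
  Z3: Z = 1/(jωC) = -j/(ω·C) = 0 - j7726 Ω
Step 3 — With the output port shorted to ground, the output series arm Z2 runs from the junction to ground; the shunt arm Z3 also runs from the junction to ground. They appear in parallel: Z3 || Z2 = 920.5 - j111.3 Ω.
Step 4 — Series with input arm Z1: Z_in = Z1 + (Z3 || Z2) = 920.5 - j157.9 Ω = 934∠-9.7° Ω.
Step 5 — Source phasor: V = 48∠-30.0° V = 41.57 - j24 V.
Step 6 — Ohm's law: I = V / Z_total = (41.57 - j24) / (920.5 - j157.9) = 0.04821 - j0.0178 A.
Step 7 — Convert to polar: |I| = 0.05139 A, ∠I = -20.3°.

I = 0.05139∠-20.3° A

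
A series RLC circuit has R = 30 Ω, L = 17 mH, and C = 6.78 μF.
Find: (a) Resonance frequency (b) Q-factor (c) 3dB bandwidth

Step 1 — Resonance condition Im(Z)=0 gives ω₀ = 1/√(LC).
Step 2 — ω₀ = 1/√(0.017·6.78e-06) = 2946 rad/s.
Step 3 — f₀ = ω₀/(2π) = 468.8 Hz.
Step 4 — Series Q: Q = ω₀L/R = 2946·0.017/30 = 1.669.
Step 5 — 3dB bandwidth: Δω = ω₀/Q = 1765 rad/s; BW = Δω/(2π) = 280.9 Hz.

(a) f₀ = 468.8 Hz  (b) Q = 1.669  (c) BW = 280.9 Hz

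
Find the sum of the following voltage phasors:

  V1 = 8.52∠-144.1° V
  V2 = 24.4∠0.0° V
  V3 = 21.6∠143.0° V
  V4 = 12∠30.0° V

Step 1 — Convert each phasor to rectangular form:
  V1 = 8.52·(cos(-144.1°) + j·sin(-144.1°)) = -6.902 - j4.996 V
  V2 = 24.4·(cos(0.0°) + j·sin(0.0°)) = 24.4 V
  V3 = 21.6·(cos(143.0°) + j·sin(143.0°)) = -17.25 + j13 V
  V4 = 12·(cos(30.0°) + j·sin(30.0°)) = 10.39 + j6 V
Step 2 — Sum components: V_total = 10.64 + j14 V.
Step 3 — Convert to polar: |V_total| = 17.59 V, ∠V_total = 52.8°.

V_total = 17.59∠52.8° V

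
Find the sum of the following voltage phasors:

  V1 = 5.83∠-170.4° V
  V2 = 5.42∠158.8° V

Step 1 — Convert each phasor to rectangular form:
  V1 = 5.83·(cos(-170.4°) + j·sin(-170.4°)) = -5.748 - j0.9723 V
  V2 = 5.42·(cos(158.8°) + j·sin(158.8°)) = -5.053 + j1.96 V
Step 2 — Sum components: V_total = -10.8 + j0.9877 V.
Step 3 — Convert to polar: |V_total| = 10.85 V, ∠V_total = 174.8°.

V_total = 10.85∠174.8° V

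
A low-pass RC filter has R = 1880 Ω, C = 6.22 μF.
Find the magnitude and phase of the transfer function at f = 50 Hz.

Step 1 — Angular frequency: ω = 2π·50 = 314.2 rad/s.
Step 2 — Transfer function: H(jω) = 1/(1 + jωRC).
Step 3 — Denominator: 1 + jωRC = 1 + j·314.2·1880·6.22e-06 = 1 + j3.674.
Step 4 — H = 0.06899 - j0.2534.
Step 5 — Magnitude: |H| = 0.2627 (-11.6 dB); phase: φ = -74.8°.

|H| = 0.2627 (-11.6 dB), φ = -74.8°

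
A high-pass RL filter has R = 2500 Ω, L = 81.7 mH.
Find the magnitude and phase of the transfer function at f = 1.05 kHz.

Step 1 — Angular frequency: ω = 2π·1050 = 6597 rad/s.
Step 2 — Transfer function: H(jω) = jωL/(R + jωL).
Step 3 — Numerator jωL = j·539; denominator R + jωL = 2500 + j539.
Step 4 — H = 0.04442 + j0.206.
Step 5 — Magnitude: |H| = 0.2108 (-13.5 dB); phase: φ = 77.8°.

|H| = 0.2108 (-13.5 dB), φ = 77.8°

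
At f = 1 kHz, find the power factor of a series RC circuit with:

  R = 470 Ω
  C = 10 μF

Step 1 — Angular frequency: ω = 2π·f = 2π·1000 = 6283 rad/s.
Step 2 — Component impedances:
  R: Z = R = 470 Ω
  C: Z = 1/(jωC) = -j/(ω·C) = 0 - j15.92 Ω
Step 3 — Series combination: Z_total = R + C = 470 - j15.92 Ω = 470.3∠-1.9° Ω.
Step 4 — Power factor: PF = cos(φ) = Re(Z)/|Z| = 470/470.3 = 0.9994.
Step 5 — Type: Im(Z) = -15.92 ⇒ leading (phase φ = -1.9°).

PF = 0.9994 (leading, φ = -1.9°)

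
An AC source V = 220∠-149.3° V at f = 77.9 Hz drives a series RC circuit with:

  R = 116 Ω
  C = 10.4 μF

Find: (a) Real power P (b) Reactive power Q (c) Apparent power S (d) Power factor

Step 1 — Angular frequency: ω = 2π·f = 2π·77.9 = 489.5 rad/s.
Step 2 — Component impedances:
  R: Z = R = 116 Ω
  C: Z = 1/(jωC) = -j/(ω·C) = 0 - j196.4 Ω
Step 3 — Series combination: Z_total = R + C = 116 - j196.4 Ω = 228.1∠-59.4° Ω.
Step 4 — Source phasor: V = 220∠-149.3° V = -189.2 - j112.3 V.
Step 5 — Current: I = V / Z = 0.002336 - j0.9643 A = 0.9643∠-89.9° A.
Step 6 — Complex power: S = V·I* = 107.9 - j182.7 VA.
Step 7 — Real power: P = Re(S) = 107.9 W.
Step 8 — Reactive power: Q = Im(S) = -182.7 VAR.
Step 9 — Apparent power: |S| = 212.1 VA.
Step 10 — Power factor: PF = P/|S| = 0.5085 (leading).

(a) P = 107.9 W  (b) Q = -182.7 VAR  (c) S = 212.1 VA  (d) PF = 0.5085 (leading)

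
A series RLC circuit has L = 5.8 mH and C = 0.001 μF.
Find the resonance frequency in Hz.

Step 1 — Resonance condition Im(Z)=0 gives ω₀ = 1/√(LC).
Step 2 — ω₀ = 1/√(0.0058·1e-09) = 4.152e+05 rad/s.
Step 3 — f₀ = ω₀/(2π) = 6.609e+04 Hz.

f₀ = 6.609e+04 Hz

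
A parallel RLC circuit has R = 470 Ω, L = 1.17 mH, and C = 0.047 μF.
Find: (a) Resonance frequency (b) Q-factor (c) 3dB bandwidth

Step 1 — Resonance: ω₀ = 1/√(LC) = 1/√(0.00117·4.7e-08) = 1.349e+05 rad/s.
Step 2 — f₀ = ω₀/(2π) = 2.146e+04 Hz.
Step 3 — Parallel Q: Q = R/(ω₀L) = 470/(1.349e+05·0.00117) = 2.979.
Step 4 — Bandwidth: Δω = ω₀/Q = 4.527e+04 rad/s; BW = Δω/(2π) = 7205 Hz.

(a) f₀ = 2.146e+04 Hz  (b) Q = 2.979  (c) BW = 7205 Hz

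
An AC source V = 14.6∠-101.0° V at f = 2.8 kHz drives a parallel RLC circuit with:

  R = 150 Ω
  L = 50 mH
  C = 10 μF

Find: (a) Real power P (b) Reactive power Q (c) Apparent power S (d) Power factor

Step 1 — Angular frequency: ω = 2π·f = 2π·2800 = 1.759e+04 rad/s.
Step 2 — Component impedances:
  R: Z = R = 150 Ω
  L: Z = jωL = j·1.759e+04·0.05 = 0 + j879.6 Ω
  C: Z = 1/(jωC) = -j/(ω·C) = 0 - j5.684 Ω
Step 3 — Parallel combination: 1/Z_total = 1/R + 1/L + 1/C; Z_total = 0.2179 - j5.713 Ω = 5.717∠-87.8° Ω.
Step 4 — Source phasor: V = 14.6∠-101.0° V = -2.786 - j14.33 V.
Step 5 — Current: I = V / Z = 2.487 - j0.5825 A = 2.554∠-13.2° A.
Step 6 — Complex power: S = V·I* = 1.421 - j37.26 VA.
Step 7 — Real power: P = Re(S) = 1.421 W.
Step 8 — Reactive power: Q = Im(S) = -37.26 VAR.
Step 9 — Apparent power: |S| = 37.29 VA.
Step 10 — Power factor: PF = P/|S| = 0.03811 (leading).

(a) P = 1.421 W  (b) Q = -37.26 VAR  (c) S = 37.29 VA  (d) PF = 0.03811 (leading)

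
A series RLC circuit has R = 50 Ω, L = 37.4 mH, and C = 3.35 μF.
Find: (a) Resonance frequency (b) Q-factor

Step 1 — Resonance condition Im(Z)=0 gives ω₀ = 1/√(LC).
Step 2 — ω₀ = 1/√(0.0374·3.35e-06) = 2825 rad/s.
Step 3 — f₀ = ω₀/(2π) = 449.6 Hz.
Step 4 — Series Q: Q = ω₀L/R = 2825·0.0374/50 = 2.113.

(a) f₀ = 449.6 Hz  (b) Q = 2.113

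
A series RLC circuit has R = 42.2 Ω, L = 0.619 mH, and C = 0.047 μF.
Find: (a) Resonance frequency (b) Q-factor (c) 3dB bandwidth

Step 1 — Resonance condition Im(Z)=0 gives ω₀ = 1/√(LC).
Step 2 — ω₀ = 1/√(0.000619·4.7e-08) = 1.854e+05 rad/s.
Step 3 — f₀ = ω₀/(2π) = 2.951e+04 Hz.
Step 4 — Series Q: Q = ω₀L/R = 1.854e+05·0.000619/42.2 = 2.719.
Step 5 — 3dB bandwidth: Δω = ω₀/Q = 6.817e+04 rad/s; BW = Δω/(2π) = 1.085e+04 Hz.

(a) f₀ = 2.951e+04 Hz  (b) Q = 2.719  (c) BW = 1.085e+04 Hz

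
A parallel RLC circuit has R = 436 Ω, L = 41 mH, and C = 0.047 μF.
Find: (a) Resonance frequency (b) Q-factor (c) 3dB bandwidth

Step 1 — Resonance: ω₀ = 1/√(LC) = 1/√(0.041·4.7e-08) = 2.278e+04 rad/s.
Step 2 — f₀ = ω₀/(2π) = 3626 Hz.
Step 3 — Parallel Q: Q = R/(ω₀L) = 436/(2.278e+04·0.041) = 0.4668.
Step 4 — Bandwidth: Δω = ω₀/Q = 4.88e+04 rad/s; BW = Δω/(2π) = 7767 Hz.

(a) f₀ = 3626 Hz  (b) Q = 0.4668  (c) BW = 7767 Hz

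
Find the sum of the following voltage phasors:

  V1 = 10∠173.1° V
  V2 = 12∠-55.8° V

Step 1 — Convert each phasor to rectangular form:
  V1 = 10·(cos(173.1°) + j·sin(173.1°)) = -9.928 + j1.201 V
  V2 = 12·(cos(-55.8°) + j·sin(-55.8°)) = 6.745 - j9.925 V
Step 2 — Sum components: V_total = -3.183 - j8.724 V.
Step 3 — Convert to polar: |V_total| = 9.286 V, ∠V_total = -110.0°.

V_total = 9.286∠-110.0° V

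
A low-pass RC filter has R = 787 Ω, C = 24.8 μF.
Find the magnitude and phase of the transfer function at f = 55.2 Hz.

Step 1 — Angular frequency: ω = 2π·55.2 = 346.8 rad/s.
Step 2 — Transfer function: H(jω) = 1/(1 + jωRC).
Step 3 — Denominator: 1 + jωRC = 1 + j·346.8·787·2.48e-05 = 1 + j6.769.
Step 4 — H = 0.02136 - j0.1446.
Step 5 — Magnitude: |H| = 0.1461 (-16.7 dB); phase: φ = -81.6°.

|H| = 0.1461 (-16.7 dB), φ = -81.6°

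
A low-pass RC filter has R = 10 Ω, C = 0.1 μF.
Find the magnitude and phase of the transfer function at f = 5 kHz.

Step 1 — Angular frequency: ω = 2π·5000 = 3.142e+04 rad/s.
Step 2 — Transfer function: H(jω) = 1/(1 + jωRC).
Step 3 — Denominator: 1 + jωRC = 1 + j·3.142e+04·10·1e-07 = 1 + j0.03142.
Step 4 — H = 0.999 - j0.03138.
Step 5 — Magnitude: |H| = 0.9995 (-0.0 dB); phase: φ = -1.8°.

|H| = 0.9995 (-0.0 dB), φ = -1.8°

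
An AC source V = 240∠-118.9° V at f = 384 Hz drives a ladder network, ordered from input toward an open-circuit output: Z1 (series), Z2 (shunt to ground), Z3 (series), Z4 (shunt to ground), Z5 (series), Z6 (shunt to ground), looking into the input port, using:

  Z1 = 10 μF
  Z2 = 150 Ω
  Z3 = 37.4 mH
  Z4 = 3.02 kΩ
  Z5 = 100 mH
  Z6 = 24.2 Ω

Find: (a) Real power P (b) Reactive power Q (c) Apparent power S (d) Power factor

Step 1 — Angular frequency: ω = 2π·f = 2π·384 = 2413 rad/s.
Step 2 — Component impedances:
  Z1: Z = 1/(jωC) = -j/(ω·C) = 0 - j41.45 Ω
  Z2: Z = R = 150 Ω
  Z3: Z = jωL = j·2413·0.0374 = 0 + j90.24 Ω
  Z4: Z = R = 3020 Ω
  Z5: Z = jωL = j·2413·0.1 = 0 + j241.3 Ω
  Z6: Z = R = 24.2 Ω
Step 3 — Ladder network (open output): work backward from the far end, alternating series and parallel combinations. Z_in = 119.8 + j9.684 Ω = 120.2∠4.6° Ω.
Step 4 — Source phasor: V = 240∠-118.9° V = -116 - j210.1 V.
Step 5 — Current: I = V / Z = -1.103 - j1.665 A = 1.997∠-123.5° A.
Step 6 — Complex power: S = V·I* = 477.7 + j38.62 VA.
Step 7 — Real power: P = Re(S) = 477.7 W.
Step 8 — Reactive power: Q = Im(S) = 38.62 VAR.
Step 9 — Apparent power: |S| = 479.3 VA.
Step 10 — Power factor: PF = P/|S| = 0.9967 (lagging).

(a) P = 477.7 W  (b) Q = 38.62 VAR  (c) S = 479.3 VA  (d) PF = 0.9967 (lagging)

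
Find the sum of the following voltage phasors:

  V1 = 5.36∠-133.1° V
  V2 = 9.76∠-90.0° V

Step 1 — Convert each phasor to rectangular form:
  V1 = 5.36·(cos(-133.1°) + j·sin(-133.1°)) = -3.662 - j3.914 V
  V2 = 9.76·(cos(-90.0°) + j·sin(-90.0°)) = 0 - j9.76 V
Step 2 — Sum components: V_total = -3.662 - j13.67 V.
Step 3 — Convert to polar: |V_total| = 14.16 V, ∠V_total = -105.0°.

V_total = 14.16∠-105.0° V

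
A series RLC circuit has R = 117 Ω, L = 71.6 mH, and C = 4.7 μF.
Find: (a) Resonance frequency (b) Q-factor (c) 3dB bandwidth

Step 1 — Resonance condition Im(Z)=0 gives ω₀ = 1/√(LC).
Step 2 — ω₀ = 1/√(0.0716·4.7e-06) = 1724 rad/s.
Step 3 — f₀ = ω₀/(2π) = 274.4 Hz.
Step 4 — Series Q: Q = ω₀L/R = 1724·0.0716/117 = 1.055.
Step 5 — 3dB bandwidth: Δω = ω₀/Q = 1634 rad/s; BW = Δω/(2π) = 260.1 Hz.

(a) f₀ = 274.4 Hz  (b) Q = 1.055  (c) BW = 260.1 Hz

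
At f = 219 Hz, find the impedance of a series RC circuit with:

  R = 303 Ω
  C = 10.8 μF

Step 1 — Angular frequency: ω = 2π·f = 2π·219 = 1376 rad/s.
Step 2 — Component impedances:
  R: Z = R = 303 Ω
  C: Z = 1/(jωC) = -j/(ω·C) = 0 - j67.29 Ω
Step 3 — Series combination: Z_total = R + C = 303 - j67.29 Ω = 310.4∠-12.5° Ω.

Z = 303 - j67.29 Ω = 310.4∠-12.5° Ω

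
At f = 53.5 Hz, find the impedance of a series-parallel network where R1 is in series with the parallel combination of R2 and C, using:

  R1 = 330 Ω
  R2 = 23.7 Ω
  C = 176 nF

Step 1 — Angular frequency: ω = 2π·f = 2π·53.5 = 336.2 rad/s.
Step 2 — Component impedances:
  R1: Z = R = 330 Ω
  R2: Z = R = 23.7 Ω
  C: Z = 1/(jωC) = -j/(ω·C) = 0 - j1.69e+04 Ω
Step 3 — Parallel branch: R2 || C = 1/(1/R2 + 1/C) = 23.7 - j0.03323 Ω.
Step 4 — Series with R1: Z_total = R1 + (R2 || C) = 353.7 - j0.03323 Ω = 353.7∠-0.0° Ω.

Z = 353.7 - j0.03323 Ω = 353.7∠-0.0° Ω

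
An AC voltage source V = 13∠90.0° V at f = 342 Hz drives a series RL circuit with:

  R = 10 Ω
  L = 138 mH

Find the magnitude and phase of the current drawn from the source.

Step 1 — Angular frequency: ω = 2π·f = 2π·342 = 2149 rad/s.
Step 2 — Component impedances:
  R: Z = R = 10 Ω
  L: Z = jωL = j·2149·0.138 = 0 + j296.5 Ω
Step 3 — Series combination: Z_total = R + L = 10 + j296.5 Ω = 296.7∠88.1° Ω.
Step 4 — Source phasor: V = 13∠90.0° V = 0 + j13 V.
Step 5 — Ohm's law: I = V / Z_total = (0 + j13) / (10 + j296.5) = 0.04379 + j0.001477 A.
Step 6 — Convert to polar: |I| = 0.04381 A, ∠I = 1.9°.

I = 0.04381∠1.9° A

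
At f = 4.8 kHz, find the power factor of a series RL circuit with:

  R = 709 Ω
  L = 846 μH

Step 1 — Angular frequency: ω = 2π·f = 2π·4800 = 3.016e+04 rad/s.
Step 2 — Component impedances:
  R: Z = R = 709 Ω
  L: Z = jωL = j·3.016e+04·0.000846 = 0 + j25.51 Ω
Step 3 — Series combination: Z_total = R + L = 709 + j25.51 Ω = 709.5∠2.1° Ω.
Step 4 — Power factor: PF = cos(φ) = Re(Z)/|Z| = 709/709.46 = 0.9994.
Step 5 — Type: Im(Z) = 25.51 ⇒ lagging (phase φ = 2.1°).

PF = 0.9994 (lagging, φ = 2.1°)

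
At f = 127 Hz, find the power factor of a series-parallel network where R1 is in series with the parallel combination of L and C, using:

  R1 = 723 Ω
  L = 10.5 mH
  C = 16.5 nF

Step 1 — Angular frequency: ω = 2π·f = 2π·127 = 798 rad/s.
Step 2 — Component impedances:
  R1: Z = R = 723 Ω
  L: Z = jωL = j·798·0.0105 = 0 + j8.379 Ω
  C: Z = 1/(jωC) = -j/(ω·C) = 0 - j7.595e+04 Ω
Step 3 — Parallel branch: L || C = 1/(1/L + 1/C) = 0 + j8.38 Ω.
Step 4 — Series with R1: Z_total = R1 + (L || C) = 723 + j8.38 Ω = 723∠0.7° Ω.
Step 5 — Power factor: PF = cos(φ) = Re(Z)/|Z| = 723/723.05 = 0.9999.
Step 6 — Type: Im(Z) = 8.38 ⇒ lagging (phase φ = 0.7°).

PF = 0.9999 (lagging, φ = 0.7°)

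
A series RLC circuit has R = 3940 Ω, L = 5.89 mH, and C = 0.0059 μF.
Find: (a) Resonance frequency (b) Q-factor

Step 1 — Resonance condition Im(Z)=0 gives ω₀ = 1/√(LC).
Step 2 — ω₀ = 1/√(0.00589·5.9e-09) = 1.696e+05 rad/s.
Step 3 — f₀ = ω₀/(2π) = 2.7e+04 Hz.
Step 4 — Series Q: Q = ω₀L/R = 1.696e+05·0.00589/3940 = 0.2536.

(a) f₀ = 2.7e+04 Hz  (b) Q = 0.2536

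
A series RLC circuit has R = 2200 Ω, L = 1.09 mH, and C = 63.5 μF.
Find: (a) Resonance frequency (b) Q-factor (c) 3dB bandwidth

Step 1 — Resonance: ω₀ = 1/√(LC) = 1/√(0.00109·6.35e-05) = 3801 rad/s.
Step 2 — f₀ = ω₀/(2π) = 605 Hz.
Step 3 — Series Q: Q = ω₀L/R = 3801·0.00109/2200 = 0.001883.
Step 4 — Bandwidth: Δω = ω₀/Q = 2.018e+06 rad/s; BW = Δω/(2π) = 3.212e+05 Hz.

(a) f₀ = 605 Hz  (b) Q = 0.001883  (c) BW = 3.212e+05 Hz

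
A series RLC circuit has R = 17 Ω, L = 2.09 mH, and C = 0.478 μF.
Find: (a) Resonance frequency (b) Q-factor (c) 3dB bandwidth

Step 1 — Resonance condition Im(Z)=0 gives ω₀ = 1/√(LC).
Step 2 — ω₀ = 1/√(0.00209·4.78e-07) = 3.164e+04 rad/s.
Step 3 — f₀ = ω₀/(2π) = 5035 Hz.
Step 4 — Series Q: Q = ω₀L/R = 3.164e+04·0.00209/17 = 3.89.
Step 5 — 3dB bandwidth: Δω = ω₀/Q = 8134 rad/s; BW = Δω/(2π) = 1295 Hz.

(a) f₀ = 5035 Hz  (b) Q = 3.89  (c) BW = 1295 Hz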